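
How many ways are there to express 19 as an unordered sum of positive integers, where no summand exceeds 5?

164

Counting exhaustively, 164 partitions satisfy the conditions.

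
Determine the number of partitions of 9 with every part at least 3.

4

They are:
9
6+3
5+4
3+3+3
Counting gives 4.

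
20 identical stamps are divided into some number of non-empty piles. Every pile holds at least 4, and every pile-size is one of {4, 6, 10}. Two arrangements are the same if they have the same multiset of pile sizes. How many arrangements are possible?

4

Listing the qualifying partitions of 20:
10,10
10,6,4
6,6,4,4
4,4,4,4,4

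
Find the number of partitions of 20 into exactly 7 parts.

Enumerating by decreasing first part gives 82 partitions in all.

82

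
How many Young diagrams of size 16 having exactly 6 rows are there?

There are too many to list fully; the first 12 (by largest part) are:
11,1,1,1,1,1
10,2,1,1,1,1
9,3,1,1,1,1
9,2,2,1,1,1
8,4,1,1,1,1
8,3,2,1,1,1
8,2,2,2,1,1
7,5,1,1,1,1
7,4,2,1,1,1
7,3,3,1,1,1
7,3,2,2,1,1
7,2,2,2,2,1
…and 23 more, for 35 total.

35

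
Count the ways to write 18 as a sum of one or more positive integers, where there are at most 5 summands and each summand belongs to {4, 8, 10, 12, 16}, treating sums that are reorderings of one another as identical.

2

Listing the qualifying partitions of 18:
8,10
4,4,10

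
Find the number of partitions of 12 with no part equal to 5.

62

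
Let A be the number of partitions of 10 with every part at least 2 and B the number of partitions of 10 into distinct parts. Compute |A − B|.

2

Partitions of 10 with every part at least 2: 12.
Partitions of 10 into distinct parts: 10.
|12 − 10| = 2.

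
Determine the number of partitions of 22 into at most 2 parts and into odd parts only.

6

Listing the qualifying partitions of 22:
21,1
19,3
17,5
15,7
13,9
11,11
Counting gives 6.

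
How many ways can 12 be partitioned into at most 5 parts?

47

A partial list (first 12 by largest part):
12
11, 1
10, 2
10, 1, 1
9, 3
9, 2, 1
9, 1, 1, 1
8, 4
8, 3, 1
8, 2, 2
8, 2, 1, 1
8, 1, 1, 1, 1
…and 35 more, for 47 total.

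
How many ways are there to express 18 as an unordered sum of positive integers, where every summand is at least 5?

9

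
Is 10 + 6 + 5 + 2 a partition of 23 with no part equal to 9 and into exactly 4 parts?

Yes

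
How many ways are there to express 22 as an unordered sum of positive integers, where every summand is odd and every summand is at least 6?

Listing the qualifying partitions of 22:
15 + 7
13 + 9
11 + 11
That's 3 in total.

3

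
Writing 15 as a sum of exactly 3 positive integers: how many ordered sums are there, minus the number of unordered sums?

Compositions: C(14,2) = 91.
Unordered (partitions into 3 parts): 19.
Difference: 91 − 19 = 72.

72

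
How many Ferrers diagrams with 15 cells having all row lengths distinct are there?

27

There are too many to list fully; the first 12 (by largest part) are:
15
14+1
13+2
12+3
12+2+1
11+4
11+3+1
10+5
10+4+1
10+3+2
9+6
9+5+1
…and 15 more, for 27 total.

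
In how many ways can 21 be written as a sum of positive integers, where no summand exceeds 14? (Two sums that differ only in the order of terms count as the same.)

762

Systematic enumeration (by largest part, then next-largest, …) yields 762.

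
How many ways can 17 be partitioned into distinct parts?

38

There are too many to list fully; the first 12 (by largest part) are:
17
16, 1
15, 2
14, 3
14, 2, 1
13, 4
13, 3, 1
12, 5
12, 4, 1
12, 3, 2
11, 6
11, 5, 1
…and 26 more, for 38 total.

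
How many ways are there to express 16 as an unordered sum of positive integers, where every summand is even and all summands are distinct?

They are:
16
2,14
4,12
6,10
2,4,10
2,6,8
That's 6 in total.

6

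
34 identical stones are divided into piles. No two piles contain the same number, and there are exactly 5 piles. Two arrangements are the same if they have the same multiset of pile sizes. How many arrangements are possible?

164

There are 164 such partitions.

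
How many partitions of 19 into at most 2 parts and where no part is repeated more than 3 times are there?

10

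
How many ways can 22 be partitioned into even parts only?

56

There are too many to list fully; the first 12 (by largest part) are:
22
20 + 2
18 + 4
18 + 2 + 2
16 + 6
16 + 4 + 2
16 + 2 + 2 + 2
14 + 8
14 + 6 + 2
14 + 4 + 4
14 + 4 + 2 + 2
14 + 2 + 2 + 2 + 2
…and 44 more, for 56 total.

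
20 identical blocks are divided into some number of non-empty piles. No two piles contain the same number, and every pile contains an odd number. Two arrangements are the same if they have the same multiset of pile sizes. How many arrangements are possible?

7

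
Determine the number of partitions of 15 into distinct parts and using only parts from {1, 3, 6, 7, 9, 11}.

Listing the qualifying partitions of 15:
11 + 3 + 1
9 + 6
That's 2 in total.

2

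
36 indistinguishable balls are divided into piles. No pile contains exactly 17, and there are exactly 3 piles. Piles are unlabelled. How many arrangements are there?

A full systematic count gives 99.

99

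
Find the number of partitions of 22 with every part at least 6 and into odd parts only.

The partitions of 22 that satisfy the conditions:
15 + 7
13 + 9
11 + 11
Counting gives 3.

3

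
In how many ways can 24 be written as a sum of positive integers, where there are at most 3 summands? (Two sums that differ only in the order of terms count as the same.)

A partial list (first 12 by largest part):
24
23+1
22+2
22+1+1
21+3
21+2+1
20+4
20+3+1
20+2+2
19+5
19+4+1
19+3+2
…and 49 more, for 61 total.

61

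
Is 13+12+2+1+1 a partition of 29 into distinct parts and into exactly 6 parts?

No

The parts sum to 29, and the condition 'all summands are distinct' is violated.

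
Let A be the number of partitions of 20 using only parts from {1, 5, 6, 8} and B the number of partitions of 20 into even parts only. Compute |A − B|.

Partitions of 20 using only parts from {1, 5, 6, 8}: 18.
Partitions of 20 into even parts only: 42.
|18 − 42| = 24.

24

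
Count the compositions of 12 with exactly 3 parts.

By stars and bars with positive parts, the count is C(11,2) = 55.

55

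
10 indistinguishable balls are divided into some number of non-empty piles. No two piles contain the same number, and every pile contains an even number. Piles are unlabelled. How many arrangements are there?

Enumerating:
10
8,2
6,4

3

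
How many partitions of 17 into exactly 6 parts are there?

There are too many to list fully; the first 12 (by largest part) are:
12+1+1+1+1+1
11+2+1+1+1+1
10+3+1+1+1+1
10+2+2+1+1+1
9+4+1+1+1+1
9+3+2+1+1+1
9+2+2+2+1+1
8+5+1+1+1+1
8+4+2+1+1+1
8+3+3+1+1+1
8+3+2+2+1+1
8+2+2+2+2+1
…and 32 more, for 44 total.

44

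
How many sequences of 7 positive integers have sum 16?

5005

Equivalently, choose which 6 of the 15 gaps become plus signs: C(15,6) = 5005.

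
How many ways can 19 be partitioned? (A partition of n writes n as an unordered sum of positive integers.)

Systematic enumeration (by largest part, then next-largest, …) yields 490.

490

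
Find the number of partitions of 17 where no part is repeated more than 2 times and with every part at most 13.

102

Counting exhaustively, 102 partitions satisfy the conditions.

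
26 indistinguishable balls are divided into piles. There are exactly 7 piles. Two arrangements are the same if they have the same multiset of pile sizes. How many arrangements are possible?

300

Systematic enumeration (by largest part, then next-largest, …) yields 300.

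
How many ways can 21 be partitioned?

792

A full systematic count gives 792.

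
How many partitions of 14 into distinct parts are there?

22

They are:
14
13, 1
12, 2
11, 3
11, 2, 1
10, 4
10, 3, 1
9, 5
9, 4, 1
9, 3, 2
8, 6
8, 5, 1
8, 4, 2
8, 3, 2, 1
7, 6, 1
7, 5, 2
7, 4, 3
7, 4, 2, 1
6, 5, 3
6, 5, 2, 1
6, 4, 3, 1
5, 4, 3, 2
That's 22 in total.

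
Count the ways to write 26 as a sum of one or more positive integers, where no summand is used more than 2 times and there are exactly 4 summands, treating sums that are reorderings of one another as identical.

A full systematic count gives 128.

128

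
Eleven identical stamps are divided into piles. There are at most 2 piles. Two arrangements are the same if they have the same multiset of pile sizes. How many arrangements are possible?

The partitions of 11 that satisfy the conditions:
11
1,10
2,9
3,8
4,7
5,6

6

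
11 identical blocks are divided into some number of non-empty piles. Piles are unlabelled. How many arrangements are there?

A partial list (first 12 by largest part):
11
10, 1
9, 2
9, 1, 1
8, 3
8, 2, 1
8, 1, 1, 1
7, 4
7, 3, 1
7, 2, 2
7, 2, 1, 1
7, 1, 1, 1, 1
…and 44 more, for 56 total.

56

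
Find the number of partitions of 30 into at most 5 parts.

674

A full systematic count gives 674.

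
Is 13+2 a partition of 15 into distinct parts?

The parts sum to 15, and the condition 'all summands are distinct' holds.

Yes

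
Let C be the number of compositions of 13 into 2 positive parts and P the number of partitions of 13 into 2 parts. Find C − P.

6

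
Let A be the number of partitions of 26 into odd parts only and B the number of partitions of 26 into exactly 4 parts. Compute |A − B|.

Partitions of 26 into odd parts only: 165.
Partitions of 26 into exactly 4 parts: 136.
|165 − 136| = 29.

29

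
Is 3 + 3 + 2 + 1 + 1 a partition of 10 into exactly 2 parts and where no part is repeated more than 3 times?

No

The parts sum to 10, and the condition 'there are exactly 2 summands' is violated.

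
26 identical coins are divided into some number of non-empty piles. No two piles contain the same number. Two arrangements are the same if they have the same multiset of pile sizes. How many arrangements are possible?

165

Systematic enumeration (by largest part, then next-largest, …) yields 165.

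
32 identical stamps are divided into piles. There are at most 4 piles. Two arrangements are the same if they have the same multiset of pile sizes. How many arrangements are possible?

351

A full systematic count gives 351.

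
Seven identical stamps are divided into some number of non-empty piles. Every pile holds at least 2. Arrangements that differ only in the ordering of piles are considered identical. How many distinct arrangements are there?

4

Enumerating:
7
2, 5
3, 4
2, 2, 3
That's 4 in total.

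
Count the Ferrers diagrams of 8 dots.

Enumerating:
8
1 + 7
2 + 6
1 + 1 + 6
3 + 5
1 + 2 + 5
1 + 1 + 1 + 5
4 + 4
1 + 3 + 4
2 + 2 + 4
1 + 1 + 2 + 4
1 + 1 + 1 + 1 + 4
2 + 3 + 3
1 + 1 + 3 + 3
1 + 2 + 2 + 3
1 + 1 + 1 + 2 + 3
1 + 1 + 1 + 1 + 1 + 3
2 + 2 + 2 + 2
1 + 1 + 2 + 2 + 2
1 + 1 + 1 + 1 + 2 + 2
1 + 1 + 1 + 1 + 1 + 1 + 2
1 + 1 + 1 + 1 + 1 + 1 + 1 + 1
Counting gives 22.

22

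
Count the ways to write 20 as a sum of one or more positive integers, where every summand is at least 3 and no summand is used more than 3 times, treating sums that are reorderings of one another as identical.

A partial list (first 12 by largest part):
20
17, 3
16, 4
15, 5
14, 6
14, 3, 3
13, 7
13, 4, 3
12, 8
12, 5, 3
12, 4, 4
11, 9
…and 32 more, for 44 total.

44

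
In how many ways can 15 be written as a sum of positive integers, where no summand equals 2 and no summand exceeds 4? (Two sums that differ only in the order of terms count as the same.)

15

Enumerating:
4,4,4,3
4,4,4,1,1,1
4,4,3,3,1
4,4,3,1,1,1,1
4,4,1,1,1,1,1,1,1
4,3,3,3,1,1
4,3,3,1,1,1,1,1
4,3,1,1,1,1,1,1,1,1
4,1,1,1,1,1,1,1,1,1,1,1
3,3,3,3,3
3,3,3,3,1,1,1
3,3,3,1,1,1,1,1,1
3,3,1,1,1,1,1,1,1,1,1
3,1,1,1,1,1,1,1,1,1,1,1,1
1,1,1,1,1,1,1,1,1,1,1,1,1,1,1
Counting gives 15.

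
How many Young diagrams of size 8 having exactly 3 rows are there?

Enumerating:
1+1+6
1+2+5
1+3+4
2+2+4
2+3+3

5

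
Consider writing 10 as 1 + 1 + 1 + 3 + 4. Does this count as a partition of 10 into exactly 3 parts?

The parts sum to 10, and the condition 'there are exactly 3 summands' is violated.

No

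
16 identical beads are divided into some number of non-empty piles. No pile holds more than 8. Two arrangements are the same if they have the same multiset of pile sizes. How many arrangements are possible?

Systematic enumeration (by largest part, then next-largest, …) yields 186.

186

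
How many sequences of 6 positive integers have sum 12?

462

Place 5 bars in the 11 internal gaps of a row of 12 dots: C(11,5) = 462.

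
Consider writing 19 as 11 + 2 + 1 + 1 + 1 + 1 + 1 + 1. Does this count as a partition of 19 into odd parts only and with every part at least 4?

The parts sum to 19, and the condition 'every summand is odd' is violated.

No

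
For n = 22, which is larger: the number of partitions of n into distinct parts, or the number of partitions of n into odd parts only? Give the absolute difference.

Partitions of 22 into distinct parts: 89.
Partitions of 22 into odd parts only: 89.
|89 − 89| = 0.

0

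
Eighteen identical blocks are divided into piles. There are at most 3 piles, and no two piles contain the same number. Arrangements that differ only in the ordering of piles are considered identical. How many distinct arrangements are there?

28

A partial list (first 12 by largest part):
18
17,1
16,2
15,3
15,2,1
14,4
14,3,1
13,5
13,4,1
13,3,2
12,6
12,5,1
…and 16 more, for 28 total.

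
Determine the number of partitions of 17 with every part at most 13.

290

Systematic enumeration (by largest part, then next-largest, …) yields 290.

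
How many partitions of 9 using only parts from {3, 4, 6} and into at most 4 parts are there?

The partitions of 9 that satisfy the conditions:
6 + 3
3 + 3 + 3

2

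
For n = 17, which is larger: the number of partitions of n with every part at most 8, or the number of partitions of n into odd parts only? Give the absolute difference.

Partitions of 17 with every part at most 8: 230.
Partitions of 17 into odd parts only: 38.
|230 − 38| = 192.

192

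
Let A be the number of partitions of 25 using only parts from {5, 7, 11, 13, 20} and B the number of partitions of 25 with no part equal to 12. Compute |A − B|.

Partitions of 25 using only parts from {5, 7, 11, 13, 20}: 4.
Partitions of 25 with no part equal to 12: 1857.
|4 − 1857| = 1853.

1853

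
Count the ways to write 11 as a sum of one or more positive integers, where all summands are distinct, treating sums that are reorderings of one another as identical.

Enumerating:
11
1, 10
2, 9
3, 8
1, 2, 8
4, 7
1, 3, 7
5, 6
1, 4, 6
2, 3, 6
2, 4, 5
1, 2, 3, 5
Counting gives 12.

12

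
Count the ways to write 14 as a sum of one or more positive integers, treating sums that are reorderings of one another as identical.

Enumerating by decreasing first part gives 135 partitions in all.

135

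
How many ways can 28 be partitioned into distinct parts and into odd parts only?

16

Listing the qualifying partitions of 28:
27+1
25+3
23+5
21+7
19+9
19+5+3+1
17+11
17+7+3+1
15+13
15+9+3+1
15+7+5+1
13+11+3+1
13+9+5+1
13+7+5+3
11+9+7+1
11+9+5+3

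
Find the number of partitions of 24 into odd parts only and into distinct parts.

11

The partitions of 24 that satisfy the conditions:
23 + 1
21 + 3
19 + 5
17 + 7
15 + 9
15 + 5 + 3 + 1
13 + 11
13 + 7 + 3 + 1
11 + 9 + 3 + 1
11 + 7 + 5 + 1
9 + 7 + 5 + 3
That's 11 in total.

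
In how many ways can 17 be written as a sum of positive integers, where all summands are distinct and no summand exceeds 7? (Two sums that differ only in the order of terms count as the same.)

7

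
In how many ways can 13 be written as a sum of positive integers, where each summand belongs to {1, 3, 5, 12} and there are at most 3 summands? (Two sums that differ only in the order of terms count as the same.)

Listing the qualifying partitions of 13:
12 + 1
5 + 5 + 3
That's 2 in total.

2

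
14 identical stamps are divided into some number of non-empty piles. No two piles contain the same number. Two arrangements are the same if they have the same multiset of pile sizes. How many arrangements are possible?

22

Enumerating:
14
13 + 1
12 + 2
11 + 3
11 + 2 + 1
10 + 4
10 + 3 + 1
9 + 5
9 + 4 + 1
9 + 3 + 2
8 + 6
8 + 5 + 1
8 + 4 + 2
8 + 3 + 2 + 1
7 + 6 + 1
7 + 5 + 2
7 + 4 + 3
7 + 4 + 2 + 1
6 + 5 + 3
6 + 5 + 2 + 1
6 + 4 + 3 + 1
5 + 4 + 3 + 2
Counting gives 22.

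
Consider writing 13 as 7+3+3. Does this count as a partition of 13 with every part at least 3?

Yes

The parts sum to 13, and the condition 'every summand is at least 3' holds.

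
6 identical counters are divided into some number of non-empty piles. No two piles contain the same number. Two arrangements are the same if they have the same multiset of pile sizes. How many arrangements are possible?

4

They are:
6
5,1
4,2
3,2,1
That's 4 in total.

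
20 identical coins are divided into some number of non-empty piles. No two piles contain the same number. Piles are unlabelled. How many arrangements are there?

64

A partial list (first 12 by largest part):
20
19+1
18+2
17+3
17+2+1
16+4
16+3+1
15+5
15+4+1
15+3+2
14+6
14+5+1
…and 52 more, for 64 total.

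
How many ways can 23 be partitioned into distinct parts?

104

Direct enumeration gives 104 partitions.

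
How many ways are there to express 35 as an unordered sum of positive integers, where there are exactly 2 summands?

Enumerating:
34, 1
33, 2
32, 3
31, 4
30, 5
29, 6
28, 7
27, 8
26, 9
25, 10
24, 11
23, 12
22, 13
21, 14
20, 15
19, 16
18, 17
Counting gives 17.

17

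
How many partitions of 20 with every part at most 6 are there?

Direct enumeration gives 282 partitions.

282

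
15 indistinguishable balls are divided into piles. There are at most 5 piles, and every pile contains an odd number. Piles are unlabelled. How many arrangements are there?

15

Enumerating:
15
1, 1, 13
1, 3, 11
1, 1, 1, 1, 11
1, 5, 9
3, 3, 9
1, 1, 1, 3, 9
1, 7, 7
3, 5, 7
1, 1, 1, 5, 7
1, 1, 3, 3, 7
5, 5, 5
1, 1, 3, 5, 5
1, 3, 3, 3, 5
3, 3, 3, 3, 3
That's 15 in total.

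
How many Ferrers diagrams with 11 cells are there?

There are too many to list fully; the first 12 (by largest part) are:
11
10+1
9+2
9+1+1
8+3
8+2+1
8+1+1+1
7+4
7+3+1
7+2+2
7+2+1+1
7+1+1+1+1
…and 44 more, for 56 total.

56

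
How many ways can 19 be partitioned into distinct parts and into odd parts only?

6

Enumerating:
19
15,3,1
13,5,1
11,7,1
11,5,3
9,7,3
Counting gives 6.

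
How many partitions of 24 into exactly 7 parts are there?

Direct enumeration gives 201 partitions.

201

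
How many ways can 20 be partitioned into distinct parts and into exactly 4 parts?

Listing the qualifying partitions of 20:
14+3+2+1
13+4+2+1
12+5+2+1
12+4+3+1
11+6+2+1
11+5+3+1
11+4+3+2
10+7+2+1
10+6+3+1
10+5+4+1
10+5+3+2
9+8+2+1
9+7+3+1
9+6+4+1
9+6+3+2
9+5+4+2
8+7+4+1
8+7+3+2
8+6+5+1
8+6+4+2
8+5+4+3
7+6+5+2
7+6+4+3
That's 23 in total.

23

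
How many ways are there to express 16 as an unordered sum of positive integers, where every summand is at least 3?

21

They are:
16
13+3
12+4
11+5
10+6
10+3+3
9+7
9+4+3
8+8
8+5+3
8+4+4
7+6+3
7+5+4
7+3+3+3
6+6+4
6+5+5
6+4+3+3
5+5+3+3
5+4+4+3
4+4+4+4
4+3+3+3+3
That's 21 in total.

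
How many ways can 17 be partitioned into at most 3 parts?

There are too many to list fully; the first 12 (by largest part) are:
17
16,1
15,2
15,1,1
14,3
14,2,1
13,4
13,3,1
13,2,2
12,5
12,4,1
12,3,2
…and 21 more, for 33 total.

33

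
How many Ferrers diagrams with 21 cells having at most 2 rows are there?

Enumerating:
21
1 + 20
2 + 19
3 + 18
4 + 17
5 + 16
6 + 15
7 + 14
8 + 13
9 + 12
10 + 11
Counting gives 11.

11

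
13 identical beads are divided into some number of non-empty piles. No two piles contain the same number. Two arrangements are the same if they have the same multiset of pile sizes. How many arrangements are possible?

18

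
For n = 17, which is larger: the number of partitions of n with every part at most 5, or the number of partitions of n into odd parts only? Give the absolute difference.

Partitions of 17 with every part at most 5: 119.
Partitions of 17 into odd parts only: 38.
|119 − 38| = 81.

81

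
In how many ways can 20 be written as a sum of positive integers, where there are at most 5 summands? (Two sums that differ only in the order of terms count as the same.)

192

A full systematic count gives 192.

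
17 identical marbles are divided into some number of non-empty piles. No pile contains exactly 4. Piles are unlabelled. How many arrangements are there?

196

There are 196 such partitions.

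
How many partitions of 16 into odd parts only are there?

32

There are too many to list fully; the first 12 (by largest part) are:
15+1
13+3
13+1+1+1
11+5
11+3+1+1
11+1+1+1+1+1
9+7
9+5+1+1
9+3+3+1
9+3+1+1+1+1
9+1+1+1+1+1+1+1
7+7+1+1
…and 20 more, for 32 total.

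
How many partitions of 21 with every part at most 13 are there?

Direct enumeration gives 747 partitions.

747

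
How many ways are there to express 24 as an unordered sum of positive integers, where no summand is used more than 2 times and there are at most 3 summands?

There are too many to list fully; the first 12 (by largest part) are:
24
23 + 1
22 + 2
22 + 1 + 1
21 + 3
21 + 2 + 1
20 + 4
20 + 3 + 1
20 + 2 + 2
19 + 5
19 + 4 + 1
19 + 3 + 2
…and 48 more, for 60 total.

60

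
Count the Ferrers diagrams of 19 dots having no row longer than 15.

A full systematic count gives 483.

483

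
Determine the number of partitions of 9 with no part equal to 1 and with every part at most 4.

3

The partitions of 9 that satisfy the conditions:
4+3+2
3+3+3
3+2+2+2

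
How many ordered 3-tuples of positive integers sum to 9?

A composition of 9 into 3 positive parts is chosen by placing 2 dividers among the 8 gaps between 9 units: C(8,2) = 28.

28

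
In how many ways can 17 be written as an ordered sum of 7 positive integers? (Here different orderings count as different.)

8008

By stars and bars with positive parts, the count is C(16,6) = 8008.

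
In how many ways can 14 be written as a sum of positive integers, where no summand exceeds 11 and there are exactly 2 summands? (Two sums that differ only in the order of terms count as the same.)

Enumerating:
3,11
4,10
5,9
6,8
7,7

5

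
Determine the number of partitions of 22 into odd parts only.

89

Enumerating by decreasing first part gives 89 partitions in all.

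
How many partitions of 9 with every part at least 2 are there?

8

Enumerating:
9
7+2
6+3
5+4
5+2+2
4+3+2
3+3+3
3+2+2+2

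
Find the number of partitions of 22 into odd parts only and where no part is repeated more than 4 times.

There are too many to list fully; the first 12 (by largest part) are:
1+21
3+19
1+1+1+19
5+17
1+1+3+17
7+15
1+1+5+15
1+3+3+15
1+1+1+1+3+15
9+13
1+1+7+13
1+3+5+13
…and 35 more, for 47 total.

47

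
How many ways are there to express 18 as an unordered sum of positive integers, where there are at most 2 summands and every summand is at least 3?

8

Listing the qualifying partitions of 18:
18
15, 3
14, 4
13, 5
12, 6
11, 7
10, 8
9, 9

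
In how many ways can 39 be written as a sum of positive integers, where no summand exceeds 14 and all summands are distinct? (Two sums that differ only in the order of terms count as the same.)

Direct enumeration gives 289 partitions.

289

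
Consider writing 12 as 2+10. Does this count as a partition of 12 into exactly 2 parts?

The parts sum to 12, and the condition 'there are exactly 2 summands' holds.

Yes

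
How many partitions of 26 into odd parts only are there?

A full systematic count gives 165.

165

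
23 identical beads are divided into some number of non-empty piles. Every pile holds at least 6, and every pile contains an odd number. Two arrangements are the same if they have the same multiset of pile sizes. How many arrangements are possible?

They are:
23
9+7+7
Counting gives 2.

2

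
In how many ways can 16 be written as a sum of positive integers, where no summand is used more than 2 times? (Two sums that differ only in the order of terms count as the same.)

89

There are 89 such partitions.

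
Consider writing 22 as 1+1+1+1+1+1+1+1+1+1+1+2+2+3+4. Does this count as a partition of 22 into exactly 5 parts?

The parts sum to 22, and the condition 'there are exactly 5 summands' is violated.

No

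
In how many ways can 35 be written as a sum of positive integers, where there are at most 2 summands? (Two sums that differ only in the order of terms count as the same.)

They are:
35
34,1
33,2
32,3
31,4
30,5
29,6
28,7
27,8
26,9
25,10
24,11
23,12
22,13
21,14
20,15
19,16
18,17
That's 18 in total.

18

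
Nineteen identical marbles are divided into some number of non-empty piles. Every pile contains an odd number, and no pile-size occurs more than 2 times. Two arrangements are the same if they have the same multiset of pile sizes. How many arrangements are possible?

16

The partitions of 19 that satisfy the conditions:
19
1+1+17
1+3+15
1+5+13
3+3+13
1+7+11
3+5+11
1+1+3+3+11
1+9+9
3+7+9
5+5+9
1+1+3+5+9
5+7+7
1+1+3+7+7
1+1+5+5+7
1+3+3+5+7
That's 16 in total.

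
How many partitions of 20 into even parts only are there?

There are too many to list fully; the first 12 (by largest part) are:
20
18+2
16+4
16+2+2
14+6
14+4+2
14+2+2+2
12+8
12+6+2
12+4+4
12+4+2+2
12+2+2+2+2
…and 30 more, for 42 total.

42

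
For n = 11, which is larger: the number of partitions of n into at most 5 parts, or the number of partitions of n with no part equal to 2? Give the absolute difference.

11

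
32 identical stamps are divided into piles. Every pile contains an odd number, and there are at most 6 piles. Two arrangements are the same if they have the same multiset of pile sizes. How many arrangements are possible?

A full systematic count gives 126.

126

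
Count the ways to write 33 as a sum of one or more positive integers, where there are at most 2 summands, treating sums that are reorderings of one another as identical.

17

Enumerating:
33
32 + 1
31 + 2
30 + 3
29 + 4
28 + 5
27 + 6
26 + 7
25 + 8
24 + 9
23 + 10
22 + 11
21 + 12
20 + 13
19 + 14
18 + 15
17 + 16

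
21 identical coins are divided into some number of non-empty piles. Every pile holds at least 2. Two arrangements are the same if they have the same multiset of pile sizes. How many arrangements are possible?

Direct enumeration gives 165 partitions.

165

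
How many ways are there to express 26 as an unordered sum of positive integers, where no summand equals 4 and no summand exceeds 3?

A partial list (first 12 by largest part):
2 + 3 + 3 + 3 + 3 + 3 + 3 + 3 + 3
1 + 1 + 3 + 3 + 3 + 3 + 3 + 3 + 3 + 3
1 + 2 + 2 + 3 + 3 + 3 + 3 + 3 + 3 + 3
1 + 1 + 1 + 2 + 3 + 3 + 3 + 3 + 3 + 3 + 3
1 + 1 + 1 + 1 + 1 + 3 + 3 + 3 + 3 + 3 + 3 + 3
2 + 2 + 2 + 2 + 3 + 3 + 3 + 3 + 3 + 3
1 + 1 + 2 + 2 + 2 + 3 + 3 + 3 + 3 + 3 + 3
1 + 1 + 1 + 1 + 2 + 2 + 3 + 3 + 3 + 3 + 3 + 3
1 + 1 + 1 + 1 + 1 + 1 + 2 + 3 + 3 + 3 + 3 + 3 + 3
1 + 1 + 1 + 1 + 1 + 1 + 1 + 1 + 3 + 3 + 3 + 3 + 3 + 3
1 + 2 + 2 + 2 + 2 + 2 + 3 + 3 + 3 + 3 + 3
1 + 1 + 1 + 2 + 2 + 2 + 2 + 3 + 3 + 3 + 3 + 3
…and 58 more, for 70 total.

70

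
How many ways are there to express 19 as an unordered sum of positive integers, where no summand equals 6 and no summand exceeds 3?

40

There are too many to list fully; the first 12 (by largest part) are:
3,3,3,3,3,3,1
3,3,3,3,3,2,2
3,3,3,3,3,2,1,1
3,3,3,3,3,1,1,1,1
3,3,3,3,2,2,2,1
3,3,3,3,2,2,1,1,1
3,3,3,3,2,1,1,1,1,1
3,3,3,3,1,1,1,1,1,1,1
3,3,3,2,2,2,2,2
3,3,3,2,2,2,2,1,1
3,3,3,2,2,2,1,1,1,1
3,3,3,2,2,1,1,1,1,1,1
…and 28 more, for 40 total.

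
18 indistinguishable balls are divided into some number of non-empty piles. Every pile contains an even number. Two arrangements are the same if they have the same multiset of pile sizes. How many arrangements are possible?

30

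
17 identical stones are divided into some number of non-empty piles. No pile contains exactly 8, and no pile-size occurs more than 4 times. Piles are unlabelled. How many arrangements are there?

Systematic enumeration (by largest part, then next-largest, …) yields 180.

180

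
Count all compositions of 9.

There are 8 gaps and each independently is a cut or not, giving 2^8 = 256.

256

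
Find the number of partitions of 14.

There are 135 such partitions.

135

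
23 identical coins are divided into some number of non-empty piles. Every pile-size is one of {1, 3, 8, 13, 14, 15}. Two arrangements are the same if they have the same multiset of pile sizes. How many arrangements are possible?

31

A partial list (first 12 by largest part):
15+8
15+3+3+1+1
15+3+1+1+1+1+1
15+1+1+1+1+1+1+1+1
14+8+1
14+3+3+3
14+3+3+1+1+1
14+3+1+1+1+1+1+1
14+1+1+1+1+1+1+1+1+1
13+8+1+1
13+3+3+3+1
13+3+3+1+1+1+1
…and 19 more, for 31 total.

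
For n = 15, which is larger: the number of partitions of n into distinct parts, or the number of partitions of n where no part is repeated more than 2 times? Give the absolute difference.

43

Partitions of 15 into distinct parts: 27.
Partitions of 15 where no part is repeated more than 2 times: 70.
|27 − 70| = 43.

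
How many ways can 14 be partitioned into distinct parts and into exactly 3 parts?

The partitions of 14 that satisfy the conditions:
1 + 2 + 11
1 + 3 + 10
1 + 4 + 9
2 + 3 + 9
1 + 5 + 8
2 + 4 + 8
1 + 6 + 7
2 + 5 + 7
3 + 4 + 7
3 + 5 + 6

10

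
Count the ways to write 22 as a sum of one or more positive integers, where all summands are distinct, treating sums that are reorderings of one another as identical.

89

Enumerating by decreasing first part gives 89 partitions in all.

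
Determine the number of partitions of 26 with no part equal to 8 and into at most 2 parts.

The partitions of 26 that satisfy the conditions:
26
1,25
2,24
3,23
4,22
5,21
6,20
7,19
9,17
10,16
11,15
12,14
13,13
That's 13 in total.

13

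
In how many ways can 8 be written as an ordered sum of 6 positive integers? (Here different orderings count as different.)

Place 5 bars in the 7 internal gaps of a row of 8 dots: C(7,5) = 21.

21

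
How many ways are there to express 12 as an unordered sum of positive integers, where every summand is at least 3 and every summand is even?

Listing the qualifying partitions of 12:
12
8+4
6+6
4+4+4

4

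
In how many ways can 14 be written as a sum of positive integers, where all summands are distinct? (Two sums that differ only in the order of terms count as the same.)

22

Enumerating:
14
13 + 1
12 + 2
11 + 3
11 + 2 + 1
10 + 4
10 + 3 + 1
9 + 5
9 + 4 + 1
9 + 3 + 2
8 + 6
8 + 5 + 1
8 + 4 + 2
8 + 3 + 2 + 1
7 + 6 + 1
7 + 5 + 2
7 + 4 + 3
7 + 4 + 2 + 1
6 + 5 + 3
6 + 5 + 2 + 1
6 + 4 + 3 + 1
5 + 4 + 3 + 2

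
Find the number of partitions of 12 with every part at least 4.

Enumerating:
12
4, 8
5, 7
6, 6
4, 4, 4

5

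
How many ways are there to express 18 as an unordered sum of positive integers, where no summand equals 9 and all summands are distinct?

39

There are too many to list fully; the first 12 (by largest part) are:
18
17 + 1
16 + 2
15 + 3
15 + 2 + 1
14 + 4
14 + 3 + 1
13 + 5
13 + 4 + 1
13 + 3 + 2
12 + 6
12 + 5 + 1
…and 27 more, for 39 total.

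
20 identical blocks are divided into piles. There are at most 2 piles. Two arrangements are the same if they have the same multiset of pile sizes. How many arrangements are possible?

11

The partitions of 20 that satisfy the conditions:
20
19, 1
18, 2
17, 3
16, 4
15, 5
14, 6
13, 7
12, 8
11, 9
10, 10
Counting gives 11.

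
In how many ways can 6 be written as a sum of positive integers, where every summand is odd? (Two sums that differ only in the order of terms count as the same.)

The partitions of 6 that satisfy the conditions:
5, 1
3, 3
3, 1, 1, 1
1, 1, 1, 1, 1, 1

4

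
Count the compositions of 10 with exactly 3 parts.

36

Equivalently, choose which 2 of the 9 gaps become plus signs: C(9,2) = 36.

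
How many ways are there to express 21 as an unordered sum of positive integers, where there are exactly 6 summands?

Enumerating by decreasing first part gives 110 partitions in all.

110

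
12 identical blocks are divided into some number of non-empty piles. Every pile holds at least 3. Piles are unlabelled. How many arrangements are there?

The partitions of 12 that satisfy the conditions:
12
9 + 3
8 + 4
7 + 5
6 + 6
6 + 3 + 3
5 + 4 + 3
4 + 4 + 4
3 + 3 + 3 + 3
Counting gives 9.

9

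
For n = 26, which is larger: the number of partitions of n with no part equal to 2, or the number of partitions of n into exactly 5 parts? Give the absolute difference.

Partitions of 26 with no part equal to 2: 861.
Partitions of 26 into exactly 5 parts: 221.
|861 − 221| = 640.

640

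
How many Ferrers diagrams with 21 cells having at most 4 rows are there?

There are 120 such partitions.

120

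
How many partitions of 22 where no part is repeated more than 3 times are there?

484

A full systematic count gives 484.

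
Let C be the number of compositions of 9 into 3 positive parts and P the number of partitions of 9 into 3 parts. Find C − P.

21

Compositions: C(8,2) = 28.
Partitions of 9 into exactly 3 parts: 7.
Difference: 28 − 7 = 21.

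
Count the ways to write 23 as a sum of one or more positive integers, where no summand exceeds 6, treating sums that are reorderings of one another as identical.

Enumerating by decreasing first part gives 454 partitions in all.

454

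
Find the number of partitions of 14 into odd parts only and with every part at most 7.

Listing the qualifying partitions of 14:
7, 7
1, 1, 5, 7
1, 3, 3, 7
1, 1, 1, 1, 3, 7
1, 1, 1, 1, 1, 1, 1, 7
1, 3, 5, 5
1, 1, 1, 1, 5, 5
3, 3, 3, 5
1, 1, 1, 3, 3, 5
1, 1, 1, 1, 1, 1, 3, 5
1, 1, 1, 1, 1, 1, 1, 1, 1, 5
1, 1, 3, 3, 3, 3
1, 1, 1, 1, 1, 3, 3, 3
1, 1, 1, 1, 1, 1, 1, 1, 3, 3
1, 1, 1, 1, 1, 1, 1, 1, 1, 1, 1, 3
1, 1, 1, 1, 1, 1, 1, 1, 1, 1, 1, 1, 1, 1
Counting gives 16.

16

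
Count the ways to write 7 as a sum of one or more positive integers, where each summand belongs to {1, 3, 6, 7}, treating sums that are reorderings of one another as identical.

5

The partitions of 7 that satisfy the conditions:
7
1 + 6
1 + 3 + 3
1 + 1 + 1 + 1 + 3
1 + 1 + 1 + 1 + 1 + 1 + 1
That's 5 in total.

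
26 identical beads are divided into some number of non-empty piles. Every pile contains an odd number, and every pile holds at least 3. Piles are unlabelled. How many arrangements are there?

The partitions of 26 that satisfy the conditions:
23,3
21,5
19,7
17,9
17,3,3,3
15,11
15,5,3,3
13,13
13,7,3,3
13,5,5,3
11,9,3,3
11,7,5,3
11,5,5,5
11,3,3,3,3,3
9,9,5,3
9,7,7,3
9,7,5,5
9,5,3,3,3,3
7,7,7,5
7,7,3,3,3,3
7,5,5,3,3,3
5,5,5,5,3,3
5,3,3,3,3,3,3,3

23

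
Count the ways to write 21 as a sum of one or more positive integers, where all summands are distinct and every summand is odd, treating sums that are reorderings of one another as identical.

8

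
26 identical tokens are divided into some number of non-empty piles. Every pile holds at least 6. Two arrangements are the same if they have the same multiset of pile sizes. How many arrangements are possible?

They are:
26
6 + 20
7 + 19
8 + 18
9 + 17
10 + 16
11 + 15
12 + 14
6 + 6 + 14
13 + 13
6 + 7 + 13
6 + 8 + 12
7 + 7 + 12
6 + 9 + 11
7 + 8 + 11
6 + 10 + 10
7 + 9 + 10
8 + 8 + 10
8 + 9 + 9
6 + 6 + 6 + 8
6 + 6 + 7 + 7
Counting gives 21.

21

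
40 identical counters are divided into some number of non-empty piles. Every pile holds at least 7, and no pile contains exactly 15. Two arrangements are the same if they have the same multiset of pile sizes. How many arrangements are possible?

85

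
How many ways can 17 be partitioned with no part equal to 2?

121

A full systematic count gives 121.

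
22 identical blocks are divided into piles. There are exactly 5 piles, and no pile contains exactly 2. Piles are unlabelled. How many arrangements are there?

55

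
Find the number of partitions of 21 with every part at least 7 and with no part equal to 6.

6

Listing the qualifying partitions of 21:
21
14+7
13+8
12+9
11+10
7+7+7
That's 6 in total.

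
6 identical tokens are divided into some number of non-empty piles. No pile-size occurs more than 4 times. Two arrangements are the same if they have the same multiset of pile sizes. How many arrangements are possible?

10

Listing the qualifying partitions of 6:
6
5 + 1
4 + 2
4 + 1 + 1
3 + 3
3 + 2 + 1
3 + 1 + 1 + 1
2 + 2 + 2
2 + 2 + 1 + 1
2 + 1 + 1 + 1 + 1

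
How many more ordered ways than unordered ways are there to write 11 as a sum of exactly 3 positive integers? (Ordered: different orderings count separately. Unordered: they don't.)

35

Compositions: C(10,2) = 45.
Partitions of 11 into exactly 3 parts: 10.
Difference: 45 − 10 = 35.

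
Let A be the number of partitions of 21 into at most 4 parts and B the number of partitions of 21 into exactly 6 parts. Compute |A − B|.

Partitions of 21 into at most 4 parts: 120.
Partitions of 21 into exactly 6 parts: 110.
|120 − 110| = 10.

10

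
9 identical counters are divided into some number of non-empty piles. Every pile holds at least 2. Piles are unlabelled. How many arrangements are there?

8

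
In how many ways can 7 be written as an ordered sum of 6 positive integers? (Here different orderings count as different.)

6

A composition of 7 into 6 positive parts is chosen by placing 5 dividers among the 6 gaps between 7 units: C(6,5) = 6.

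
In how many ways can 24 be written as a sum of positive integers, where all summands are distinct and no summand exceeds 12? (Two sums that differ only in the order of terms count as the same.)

A partial list (first 12 by largest part):
12, 11, 1
12, 10, 2
12, 9, 3
12, 9, 2, 1
12, 8, 4
12, 8, 3, 1
12, 7, 5
12, 7, 4, 1
12, 7, 3, 2
12, 6, 5, 1
12, 6, 4, 2
12, 6, 3, 2, 1
…and 55 more, for 67 total.

67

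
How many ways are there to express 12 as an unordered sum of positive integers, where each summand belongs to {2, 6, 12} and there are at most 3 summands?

2

Enumerating:
12
6 + 6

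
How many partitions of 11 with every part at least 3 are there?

Enumerating:
11
8,3
7,4
6,5
5,3,3
4,4,3
That's 6 in total.

6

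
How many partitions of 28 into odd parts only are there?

A full systematic count gives 222.

222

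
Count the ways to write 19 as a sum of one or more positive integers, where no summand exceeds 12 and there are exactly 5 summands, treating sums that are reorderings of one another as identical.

66

There are too many to list fully; the first 12 (by largest part) are:
12 + 4 + 1 + 1 + 1
12 + 3 + 2 + 1 + 1
12 + 2 + 2 + 2 + 1
11 + 5 + 1 + 1 + 1
11 + 4 + 2 + 1 + 1
11 + 3 + 3 + 1 + 1
11 + 3 + 2 + 2 + 1
11 + 2 + 2 + 2 + 2
10 + 6 + 1 + 1 + 1
10 + 5 + 2 + 1 + 1
10 + 4 + 3 + 1 + 1
10 + 4 + 2 + 2 + 1
…and 54 more, for 66 total.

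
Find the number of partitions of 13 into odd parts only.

Listing the qualifying partitions of 13:
13
11,1,1
9,3,1
9,1,1,1,1
7,5,1
7,3,3
7,3,1,1,1
7,1,1,1,1,1,1
5,5,3
5,5,1,1,1
5,3,3,1,1
5,3,1,1,1,1,1
5,1,1,1,1,1,1,1,1
3,3,3,3,1
3,3,3,1,1,1,1
3,3,1,1,1,1,1,1,1
3,1,1,1,1,1,1,1,1,1,1
1,1,1,1,1,1,1,1,1,1,1,1,1

18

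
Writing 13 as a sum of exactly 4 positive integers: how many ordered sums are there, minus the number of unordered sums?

202

Ordered (compositions into 4 parts): C(12,3) = 220.
Partitions of 13 into exactly 4 parts: 18.
Difference: 220 − 18 = 202.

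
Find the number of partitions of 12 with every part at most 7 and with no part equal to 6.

There are too many to list fully; the first 12 (by largest part) are:
5,7
1,4,7
2,3,7
1,1,3,7
1,2,2,7
1,1,1,2,7
1,1,1,1,1,7
2,5,5
1,1,5,5
3,4,5
1,2,4,5
1,1,1,4,5
…and 42 more, for 54 total.

54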